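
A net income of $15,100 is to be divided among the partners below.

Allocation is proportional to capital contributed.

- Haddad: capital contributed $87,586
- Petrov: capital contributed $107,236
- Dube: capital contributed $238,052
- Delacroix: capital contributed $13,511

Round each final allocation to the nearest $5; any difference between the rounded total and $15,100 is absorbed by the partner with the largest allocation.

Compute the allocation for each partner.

Sum of capital contributed: 446,385.
Pro-rata amounts: Haddad 87,586/446,385 × $15,100 = 2,962.80; Petrov 107,236/446,385 × $15,100 = 3,627.505; Dube 238,052/446,385 × $15,100 = 8,052.66; Delacroix 13,511/446,385 × $15,100 = 457.04.
At nearest $5: Haddad $2,965; Petrov $3,630; Dube $8,055; Delacroix $455. Sum = $15,105.
Difference $15,100 − $15,105 = −$5 applied to largest allocation (Dube): Dube becomes $8,050.

Haddad: $2,965 | Petrov: $3,630 | Dube: $8,050 | Delacroix: $455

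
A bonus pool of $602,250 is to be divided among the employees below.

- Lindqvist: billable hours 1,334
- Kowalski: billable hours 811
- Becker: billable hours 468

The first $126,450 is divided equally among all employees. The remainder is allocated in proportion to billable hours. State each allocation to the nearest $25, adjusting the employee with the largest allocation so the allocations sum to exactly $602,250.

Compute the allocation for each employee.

Equal tier: $126,450 ÷ 3 = $42,150 apiece.
Remainder $475,800 by billable hours (total 2,613): Lindqvist 242,907.46 → $242,900; Kowalski 147,674.63 → $147,675; Becker 85,217.91 → $85,225.
Totals: Lindqvist $42,150 + $242,900 = $285,050; Kowalski $42,150 + $147,675 = $189,825; Becker $42,150 + $85,225 = $127,375.

Lindqvist: $285,050; Kowalski: $189,825; Becker: $127,375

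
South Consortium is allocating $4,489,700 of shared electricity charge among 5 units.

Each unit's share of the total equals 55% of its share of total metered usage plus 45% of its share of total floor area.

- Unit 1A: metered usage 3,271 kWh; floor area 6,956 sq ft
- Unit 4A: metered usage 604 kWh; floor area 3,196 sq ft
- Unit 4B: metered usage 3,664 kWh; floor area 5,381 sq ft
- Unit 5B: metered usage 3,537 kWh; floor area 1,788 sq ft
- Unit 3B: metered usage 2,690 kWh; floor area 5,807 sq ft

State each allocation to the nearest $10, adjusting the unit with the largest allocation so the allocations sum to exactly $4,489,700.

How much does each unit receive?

Metered usage total 13,766; floor area total 23,128.
Combined weights (55% metered usage + 45% floor area): Unit 1A 0.2660; Unit 4A 0.0863; Unit 4B 0.2511; Unit 5B 0.1761; Unit 3B 0.2205.
Proportional shares: Unit 1A 1,194,396.55; Unit 4A 387,534.22; Unit 4B 1,127,307.21; Unit 5B 790,656.64; Unit 3B 989,805.38.
Rounded to nearest $10: Unit 1A $1,194,400; Unit 4A $387,530; Unit 4B $1,127,310; Unit 5B $790,660; Unit 3B $989,810. Sum = $4,489,710.
Difference $4,489,700 − $4,489,710 = −$10 applied to largest allocation (Unit 1A): Unit 1A becomes $1,194,390.

Unit 1A: $1,194,390; Unit 4A: $387,530; Unit 4B: $1,127,310; Unit 5B: $790,660; Unit 3B: $989,810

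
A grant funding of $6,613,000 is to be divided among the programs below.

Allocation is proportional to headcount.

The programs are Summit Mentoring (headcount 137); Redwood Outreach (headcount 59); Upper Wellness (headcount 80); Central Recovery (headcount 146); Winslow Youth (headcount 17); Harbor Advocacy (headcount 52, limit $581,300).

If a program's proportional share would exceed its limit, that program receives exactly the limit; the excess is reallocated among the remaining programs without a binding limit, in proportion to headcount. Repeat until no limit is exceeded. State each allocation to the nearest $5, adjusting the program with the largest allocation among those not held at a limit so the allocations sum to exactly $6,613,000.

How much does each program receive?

Summit Mentoring: $1,882,330; Redwood Outreach: $810,640; Upper Wellness: $1,099,170; Central Recovery: $2,005,985; Winslow Youth: $233,575; Harbor Advocacy: $581,300

Sum of headcount: 491.
Pro-rata shares before constraints: Summit Mentoring 1,845,175.15; Redwood Outreach 794,637.47; Upper Wellness 1,077,474.54; Central Recovery 1,966,391.04; Winslow Youth 228,963.34; Harbor Advocacy 700,358.45.
Cap binds for Harbor Advocacy ($581,300); remaining pool $6,031,700 reallocated over remaining headcount 439.
Redistributed shares: Summit Mentoring 1,882,330.07 → $1,882,330; Redwood Outreach 810,638.50 → $810,640; Upper Wellness 1,099,170.84 → $1,099,170; Central Recovery 2,005,986.79 → $2,005,985; Winslow Youth 233,573.80 → $233,575.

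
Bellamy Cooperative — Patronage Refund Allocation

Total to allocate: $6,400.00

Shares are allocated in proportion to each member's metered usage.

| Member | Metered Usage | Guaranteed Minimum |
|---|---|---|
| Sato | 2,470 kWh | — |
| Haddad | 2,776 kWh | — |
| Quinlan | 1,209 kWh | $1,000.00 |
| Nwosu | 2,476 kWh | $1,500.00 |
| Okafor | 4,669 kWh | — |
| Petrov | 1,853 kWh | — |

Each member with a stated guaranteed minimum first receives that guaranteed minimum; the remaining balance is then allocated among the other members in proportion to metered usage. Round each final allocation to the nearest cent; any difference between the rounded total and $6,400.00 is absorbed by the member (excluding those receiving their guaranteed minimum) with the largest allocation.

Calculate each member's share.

Guaranteed amounts: Quinlan $1,000.00; Nwosu $1,500.00. Remaining pool $3,900.00.
Remaining pool split over remaining metered usage 11,768: Sato 818.5758 → $818.58; Haddad 919.9864 → $919.99; Okafor 1,547.3402 → $1,547.34; Petrov 614.0976 → $614.10.
Rounding difference −$0.01 applied to Okafor → $1,547.33.

Sato: $818.58 · Haddad: $919.99 · Quinlan: $1,000.00 · Nwosu: $1,500.00 · Okafor: $1,547.33 · Petrov: $614.10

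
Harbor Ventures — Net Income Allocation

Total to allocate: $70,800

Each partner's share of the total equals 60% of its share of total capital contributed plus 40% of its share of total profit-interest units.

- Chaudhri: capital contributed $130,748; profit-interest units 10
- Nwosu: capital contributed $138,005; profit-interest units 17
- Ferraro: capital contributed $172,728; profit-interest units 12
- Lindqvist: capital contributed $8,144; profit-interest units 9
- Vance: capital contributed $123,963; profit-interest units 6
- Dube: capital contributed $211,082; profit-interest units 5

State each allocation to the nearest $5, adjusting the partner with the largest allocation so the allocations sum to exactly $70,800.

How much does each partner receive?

Chaudhri: $11,880 · Nwosu: $15,635 · Ferraro: $15,110 · Lindqvist: $4,760 · Vance: $9,590 · Dube: $13,825

Totals — capital contributed 784,670, profit-interest units 59.
Composite weights (60% capital contributed + 40% profit-interest units): Chaudhri 0.1678; Nwosu 0.2208; Ferraro 0.2134; Lindqvist 0.0672; Vance 0.1355; Dube 0.1953.
Unrounded shares: Chaudhri 11,878.36; Nwosu 15,631.23; Ferraro 15,111.05; Lindqvist 4,760.90; Vance 9,591.04; Dube 13,827.43.
After rounding ($5): Chaudhri $11,880; Nwosu $15,630; Ferraro $15,110; Lindqvist $4,760; Vance $9,590; Dube $13,825. Sum = $70,795.
Difference $70,800 − $70,795 = +$5 applied to largest allocation (Nwosu): Nwosu becomes $15,635.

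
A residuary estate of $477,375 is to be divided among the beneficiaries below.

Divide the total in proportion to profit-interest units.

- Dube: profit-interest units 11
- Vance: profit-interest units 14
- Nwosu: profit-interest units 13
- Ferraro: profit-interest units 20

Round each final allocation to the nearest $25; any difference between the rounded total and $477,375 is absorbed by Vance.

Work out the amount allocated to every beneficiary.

Dube: $90,525 | Vance: $115,250 | Nwosu: $107,000 | Ferraro: $164,600

Total profit-interest units = 58.
Proportional shares: Dube 11/58 × $477,375 = 90,536.64; Vance 14/58 × $477,375 = 115,228.45; Nwosu 13/58 × $477,375 = 106,997.84; Ferraro 20/58 × $477,375 = 164,612.07.
After rounding ($25): Dube $90,525; Vance $115,225; Nwosu $107,000; Ferraro $164,600. Sum = $477,350.
Difference $477,375 − $477,350 = +$25 applied to Vance: Vance becomes $115,250.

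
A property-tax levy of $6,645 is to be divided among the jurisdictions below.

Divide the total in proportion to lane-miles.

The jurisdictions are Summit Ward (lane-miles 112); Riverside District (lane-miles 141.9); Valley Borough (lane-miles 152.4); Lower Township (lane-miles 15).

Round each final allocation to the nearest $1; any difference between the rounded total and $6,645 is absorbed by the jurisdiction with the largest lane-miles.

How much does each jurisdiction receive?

Summit Ward: $1,767 | Riverside District: $2,238 | Valley Borough: $2,403 | Lower Township: $237

Combined lane-miles = 421.3.
Proportional shares: Summit Ward 112/421.3 × $6,645 = 1,766.53; Riverside District 141.9/421.3 × $6,645 = 2,238.13; Valley Borough 152.4/421.3 × $6,645 = 2,403.75; Lower Township 15/421.3 × $6,645 = 236.59.
After rounding ($1): Summit Ward $1,767; Riverside District $2,238; Valley Borough $2,404; Lower Township $237. Sum = $6,646.
Difference $6,645 − $6,646 = −$1 applied to largest lane-miles (Valley Borough): Valley Borough becomes $2,403.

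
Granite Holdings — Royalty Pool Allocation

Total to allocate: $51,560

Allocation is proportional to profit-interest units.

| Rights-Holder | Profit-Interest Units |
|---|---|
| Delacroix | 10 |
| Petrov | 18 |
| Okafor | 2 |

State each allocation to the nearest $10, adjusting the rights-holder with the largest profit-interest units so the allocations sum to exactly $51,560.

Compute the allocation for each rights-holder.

Delacroix: $17,190 | Petrov: $30,930 | Okafor: $3,440

Profit-interest units total: 10 + 18 + 2 = 30.
Raw shares: Delacroix 17,186.67; Petrov 30,936.00; Okafor 3,437.33.
At nearest $10: Delacroix $17,190; Petrov $30,940; Okafor $3,440. Sum = $51,570.
Difference $51,560 − $51,570 = −$10 applied to largest profit-interest units (Petrov): Petrov becomes $30,930.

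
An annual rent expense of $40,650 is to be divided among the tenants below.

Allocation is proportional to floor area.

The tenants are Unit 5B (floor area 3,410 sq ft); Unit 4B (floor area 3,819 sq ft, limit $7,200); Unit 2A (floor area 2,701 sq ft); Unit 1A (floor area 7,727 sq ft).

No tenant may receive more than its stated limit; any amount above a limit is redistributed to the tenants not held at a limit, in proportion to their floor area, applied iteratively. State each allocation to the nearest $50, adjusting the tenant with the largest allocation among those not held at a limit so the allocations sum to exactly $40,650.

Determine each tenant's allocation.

Sum of floor area: 17,657.
Unconstrained shares: Unit 5B 7,850.51; Unit 4B 8,792.11; Unit 2A 6,218.25; Unit 1A 17,789.12.
Capped: Unit 4B ($7,200); remaining pool $33,450 reallocated over remaining floor area 13,838.
Shares after redistribution: Unit 5B 8,242.85 → $8,250; Unit 2A 6,529.01 → $6,550; Unit 1A 18,678.14 → $18,700.
Rounding difference −$50 applied to Unit 1A → $18,650.

Unit 5B: $8,250; Unit 4B: $7,200; Unit 2A: $6,550; Unit 1A: $18,650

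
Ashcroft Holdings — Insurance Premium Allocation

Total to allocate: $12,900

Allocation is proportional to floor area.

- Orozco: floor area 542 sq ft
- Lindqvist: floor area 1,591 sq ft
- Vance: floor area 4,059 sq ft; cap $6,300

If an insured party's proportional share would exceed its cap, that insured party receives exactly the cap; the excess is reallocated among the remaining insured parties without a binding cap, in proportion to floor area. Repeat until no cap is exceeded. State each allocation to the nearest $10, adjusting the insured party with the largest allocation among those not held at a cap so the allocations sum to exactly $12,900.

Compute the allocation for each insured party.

Orozco: $1,680; Lindqvist: $4,920; Vance: $6,300

Total floor area = 6,192.
Unconstrained shares: Orozco 1,129.17; Lindqvist 3,314.58; Vance 8,456.25.
Held at cap: Vance ($6,300); remaining pool $6,600 reallocated over remaining floor area 2,133.
Remaining shares: Orozco 1,677.07 → $1,680; Lindqvist 4,922.93 → $4,920.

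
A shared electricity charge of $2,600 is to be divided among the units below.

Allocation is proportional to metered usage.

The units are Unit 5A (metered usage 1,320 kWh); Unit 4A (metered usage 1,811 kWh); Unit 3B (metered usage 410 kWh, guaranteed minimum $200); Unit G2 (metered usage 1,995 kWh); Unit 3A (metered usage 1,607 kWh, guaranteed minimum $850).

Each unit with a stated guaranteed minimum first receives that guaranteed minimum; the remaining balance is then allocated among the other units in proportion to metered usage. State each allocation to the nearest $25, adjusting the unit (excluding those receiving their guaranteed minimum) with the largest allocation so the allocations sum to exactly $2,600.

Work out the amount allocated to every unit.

Guaranteed amounts: Unit 3B $200; Unit 3A $850. Balance $1,550.
Balance split over remaining metered usage 5,126: Unit 5A 399.14 → $400; Unit 4A 547.61 → $550; Unit G2 603.25 → $600.

Unit 5A: $400; Unit 4A: $550; Unit 3B: $200; Unit G2: $600; Unit 3A: $850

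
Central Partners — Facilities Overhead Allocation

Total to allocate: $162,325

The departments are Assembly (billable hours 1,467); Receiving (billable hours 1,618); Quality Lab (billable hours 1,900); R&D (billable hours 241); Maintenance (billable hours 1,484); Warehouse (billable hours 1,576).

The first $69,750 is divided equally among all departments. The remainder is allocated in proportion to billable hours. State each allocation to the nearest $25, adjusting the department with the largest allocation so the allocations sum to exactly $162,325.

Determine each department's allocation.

Assembly: $28,025 | Receiving: $29,700 | Quality Lab: $32,850 | R&D: $14,325 | Maintenance: $28,200 | Warehouse: $29,225

First tranche $69,750 split equally: $11,625 each.
Remainder $92,575 by billable hours (total 8,286): Assembly 16,390.00 → $16,400; Receiving 18,077.04 → $18,075; Quality Lab 21,227.67 → $21,225; R&D 2,692.56 → $2,700; Maintenance 16,579.93 → $16,575; Warehouse 17,607.80 → $17,600.
Totals: Assembly $11,625 + $16,400 = $28,025; Receiving $11,625 + $18,075 = $29,700; Quality Lab $11,625 + $21,225 = $32,850; R&D $11,625 + $2,700 = $14,325; Maintenance $11,625 + $16,575 = $28,200; Warehouse $11,625 + $17,600 = $29,225.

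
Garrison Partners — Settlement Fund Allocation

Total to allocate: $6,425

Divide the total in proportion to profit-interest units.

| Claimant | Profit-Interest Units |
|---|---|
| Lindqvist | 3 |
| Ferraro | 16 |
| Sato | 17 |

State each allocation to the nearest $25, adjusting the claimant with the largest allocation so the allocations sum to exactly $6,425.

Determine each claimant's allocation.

Total profit-interest units = 36.
Raw shares: Lindqvist 3/36 × $6,425 = 535.42; Ferraro 16/36 × $6,425 = 2,855.56; Sato 17/36 × $6,425 = 3,034.03.
Rounded to nearest $25: Lindqvist $525; Ferraro $2,850; Sato $3,025. Sum = $6,400.
Difference $6,425 − $6,400 = +$25 applied to largest allocation (Sato): Sato becomes $3,050.

Lindqvist: $525 · Ferraro: $2,850 · Sato: $3,050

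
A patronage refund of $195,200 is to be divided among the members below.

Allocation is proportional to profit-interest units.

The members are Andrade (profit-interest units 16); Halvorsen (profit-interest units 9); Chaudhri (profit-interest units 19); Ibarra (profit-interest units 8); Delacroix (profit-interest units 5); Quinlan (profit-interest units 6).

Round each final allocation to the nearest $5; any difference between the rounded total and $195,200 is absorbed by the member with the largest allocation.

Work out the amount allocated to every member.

Profit-interest units total: 63.
Unrounded shares: Andrade 16/63 × $195,200 = 49,574.60; Halvorsen 9/63 × $195,200 = 27,885.71; Chaudhri 19/63 × $195,200 = 58,869.84; Ibarra 8/63 × $195,200 = 24,787.30; Delacroix 5/63 × $195,200 = 15,492.06; Quinlan 6/63 × $195,200 = 18,590.48.
At nearest $5: Andrade $49,575; Halvorsen $27,885; Chaudhri $58,870; Ibarra $24,785; Delacroix $15,490; Quinlan $18,590. Sum = $195,195.
Difference $195,200 − $195,195 = +$5 applied to largest allocation (Chaudhri): Chaudhri becomes $58,875.

Andrade: $49,575 | Halvorsen: $27,885 | Chaudhri: $58,875 | Ibarra: $24,785 | Delacroix: $15,490 | Quinlan: $18,590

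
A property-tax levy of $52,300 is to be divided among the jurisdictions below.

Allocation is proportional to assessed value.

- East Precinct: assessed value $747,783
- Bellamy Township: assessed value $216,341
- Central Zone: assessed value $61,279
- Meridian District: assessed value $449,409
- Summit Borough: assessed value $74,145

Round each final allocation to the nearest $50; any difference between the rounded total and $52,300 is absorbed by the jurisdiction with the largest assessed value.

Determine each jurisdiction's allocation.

East Precinct: $25,300 · Bellamy Township: $7,300 · Central Zone: $2,050 · Meridian District: $15,150 · Summit Borough: $2,500

Total assessed value = 1,548,957.
Unrounded shares: East Precinct 747,783/1,548,957 × $52,300 = 25,248.64; Bellamy Township 216,341/1,548,957 × $52,300 = 7,304.68; Central Zone 61,279/1,548,957 × $52,300 = 2,069.06; Meridian District 449,409/1,548,957 × $52,300 = 15,174.14; Summit Borough 74,145/1,548,957 × $52,300 = 2,503.48.
At nearest $50: East Precinct $25,250; Bellamy Township $7,300; Central Zone $2,050; Meridian District $15,150; Summit Borough $2,500. Sum = $52,250.
Difference $52,300 − $52,250 = +$50 applied to largest assessed value (East Precinct): East Precinct becomes $25,300.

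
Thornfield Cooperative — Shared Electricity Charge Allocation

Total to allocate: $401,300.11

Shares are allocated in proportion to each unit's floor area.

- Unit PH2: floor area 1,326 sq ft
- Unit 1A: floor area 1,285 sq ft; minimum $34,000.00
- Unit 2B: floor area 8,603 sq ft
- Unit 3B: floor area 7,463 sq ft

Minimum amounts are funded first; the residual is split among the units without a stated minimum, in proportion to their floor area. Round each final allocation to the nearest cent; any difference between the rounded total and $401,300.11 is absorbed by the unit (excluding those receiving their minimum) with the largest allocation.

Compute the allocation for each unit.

Minimums first: Unit 1A $34,000.00. Residual $367,300.11.
Residual split over remaining floor area 17,392: Unit PH2 28,003.6767 → $28,003.68; Unit 2B 181,685.9962 → $181,686.00; Unit 3B 157,610.4370 → $157,610.44.
Rounding difference −$0.01 applied to Unit 2B → $181,685.99.

Unit PH2: $28,003.68 | Unit 1A: $34,000.00 | Unit 2B: $181,685.99 | Unit 3B: $157,610.44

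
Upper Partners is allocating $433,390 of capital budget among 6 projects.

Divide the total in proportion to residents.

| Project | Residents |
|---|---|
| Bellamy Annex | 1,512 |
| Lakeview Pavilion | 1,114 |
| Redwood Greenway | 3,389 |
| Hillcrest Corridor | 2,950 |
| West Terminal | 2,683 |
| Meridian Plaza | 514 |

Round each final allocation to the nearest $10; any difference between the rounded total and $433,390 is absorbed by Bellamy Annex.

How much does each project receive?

Bellamy Annex: $53,870; Lakeview Pavilion: $39,700; Redwood Greenway: $120,770; Hillcrest Corridor: $105,120; West Terminal: $95,610; Meridian Plaza: $18,320

Combined residents = 12,162.
Raw shares: Bellamy Annex 1,512/12,162 × $433,390 = 53,879.76; Lakeview Pavilion 1,114/12,162 × $433,390 = 39,697.13; Redwood Greenway 3,389/12,162 × $433,390 = 120,766.22; Hillcrest Corridor 2,950/12,162 × $433,390 = 105,122.55; West Terminal 2,683/12,162 × $433,390 = 95,608.07; Meridian Plaza 514/12,162 × $433,390 = 18,316.27.
At nearest $10: Bellamy Annex $53,880; Lakeview Pavilion $39,700; Redwood Greenway $120,770; Hillcrest Corridor $105,120; West Terminal $95,610; Meridian Plaza $18,320. Sum = $433,400.
Difference $433,390 − $433,400 = −$10 applied to Bellamy Annex: Bellamy Annex becomes $53,870.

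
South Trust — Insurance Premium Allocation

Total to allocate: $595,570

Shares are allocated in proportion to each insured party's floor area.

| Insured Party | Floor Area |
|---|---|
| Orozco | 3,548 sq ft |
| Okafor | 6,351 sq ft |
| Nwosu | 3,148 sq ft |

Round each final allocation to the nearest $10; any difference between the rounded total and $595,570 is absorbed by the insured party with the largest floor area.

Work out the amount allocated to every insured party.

Orozco: $161,960 | Okafor: $289,910 | Nwosu: $143,700

Floor area total: 3,548 + 6,351 + 3,148 = 13,047.
Raw shares: Orozco 161,959.25; Okafor 289,910.71; Nwosu 143,700.04.
After rounding ($10): Orozco $161,960; Okafor $289,910; Nwosu $143,700. Sum = $595,570.
No rounding difference to absorb.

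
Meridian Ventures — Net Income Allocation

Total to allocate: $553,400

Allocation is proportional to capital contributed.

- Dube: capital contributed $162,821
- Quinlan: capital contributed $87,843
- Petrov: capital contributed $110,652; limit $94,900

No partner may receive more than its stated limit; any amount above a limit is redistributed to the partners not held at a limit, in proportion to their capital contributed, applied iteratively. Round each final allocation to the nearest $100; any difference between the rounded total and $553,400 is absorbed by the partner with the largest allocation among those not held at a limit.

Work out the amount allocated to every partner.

Sum of capital contributed: 361,316.
Unconstrained shares: Dube 249,380.44; Quinlan 134,542.38; Petrov 169,477.18.
Cap binds for Petrov ($94,900); balance $458,500 reallocated over remaining capital contributed 250,664.
Redistributed shares: Dube 297,822.70 → $297,800; Quinlan 160,677.30 → $160,700.

Dube: $297,800 | Quinlan: $160,700 | Petrov: $94,900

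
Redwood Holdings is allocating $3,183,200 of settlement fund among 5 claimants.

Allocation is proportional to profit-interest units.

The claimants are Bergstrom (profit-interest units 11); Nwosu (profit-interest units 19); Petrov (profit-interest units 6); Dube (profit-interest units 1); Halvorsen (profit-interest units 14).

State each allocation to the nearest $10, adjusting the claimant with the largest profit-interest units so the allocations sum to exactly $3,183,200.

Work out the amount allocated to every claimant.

Total profit-interest units = 11 + 19 + 6 + 1 + 14 = 51.
Proportional shares: Bergstrom 686,572.55; Nwosu 1,185,898.04; Petrov 374,494.12; Dube 62,415.69; Halvorsen 873,819.61.
Rounded to nearest $10: Bergstrom $686,570; Nwosu $1,185,900; Petrov $374,490; Dube $62,420; Halvorsen $873,820. Sum = $3,183,200.
Rounded total matches; no reconciliation needed.

Bergstrom: $686,570 | Nwosu: $1,185,900 | Petrov: $374,490 | Dube: $62,420 | Halvorsen: $873,820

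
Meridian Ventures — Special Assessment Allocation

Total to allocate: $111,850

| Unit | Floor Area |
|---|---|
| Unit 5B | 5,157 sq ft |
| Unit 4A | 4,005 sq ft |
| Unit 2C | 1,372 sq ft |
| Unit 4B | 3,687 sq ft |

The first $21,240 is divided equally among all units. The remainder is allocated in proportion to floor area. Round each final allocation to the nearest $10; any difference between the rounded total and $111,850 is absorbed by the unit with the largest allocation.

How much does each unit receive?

Unit 5B: $38,170; Unit 4A: $30,830; Unit 2C: $14,050; Unit 4B: $28,800

$21,240 shared equally gives $5,310 per unit.
Remainder $90,610 by floor area (total 14,221): Unit 5B 32,858.15 → $32,860; Unit 4A 25,518.11 → $25,520; Unit 2C 8,741.78 → $8,740; Unit 4B 23,491.95 → $23,490.
Totals: Unit 5B $5,310 + $32,860 = $38,170; Unit 4A $5,310 + $25,520 = $30,830; Unit 2C $5,310 + $8,740 = $14,050; Unit 4B $5,310 + $23,490 = $28,800.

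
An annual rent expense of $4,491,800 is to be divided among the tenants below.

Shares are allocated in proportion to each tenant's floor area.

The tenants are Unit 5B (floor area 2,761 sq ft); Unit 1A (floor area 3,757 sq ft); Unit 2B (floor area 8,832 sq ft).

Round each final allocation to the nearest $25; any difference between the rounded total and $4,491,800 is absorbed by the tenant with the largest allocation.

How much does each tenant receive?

Total floor area = 15,350.
Pro-rata amounts: Unit 5B 2,761/15,350 × $4,491,800 = 807,938.75; Unit 1A 3,757/15,350 × $4,491,800 = 1,099,393.65; Unit 2B 8,832/15,350 × $4,491,800 = 2,584,467.60.
At nearest $25: Unit 5B $807,950; Unit 1A $1,099,400; Unit 2B $2,584,475. Sum = $4,491,825.
Difference $4,491,800 − $4,491,825 = −$25 applied to largest allocation (Unit 2B): Unit 2B becomes $2,584,450.

Unit 5B: $807,950 · Unit 1A: $1,099,400 · Unit 2B: $2,584,450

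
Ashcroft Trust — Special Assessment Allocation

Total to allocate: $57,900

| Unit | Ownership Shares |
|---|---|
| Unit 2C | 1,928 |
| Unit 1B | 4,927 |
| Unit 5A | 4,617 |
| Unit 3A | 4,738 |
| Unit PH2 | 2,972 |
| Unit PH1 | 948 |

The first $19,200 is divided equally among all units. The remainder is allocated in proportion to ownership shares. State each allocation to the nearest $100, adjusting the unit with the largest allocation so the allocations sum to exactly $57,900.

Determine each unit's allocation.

First tranche $19,200 split equally: $3,200 each.
Remainder $38,700 by ownership shares (total 20,130): Unit 2C 3,706.59 → $3,700; Unit 1B 9,472.18 → $9,500; Unit 5A 8,876.20 → $8,900; Unit 3A 9,108.82 → $9,100; Unit PH2 5,713.68 → $5,700; Unit PH1 1,822.53 → $1,800.
Totals: Unit 2C $3,200 + $3,700 = $6,900; Unit 1B $3,200 + $9,500 = $12,700; Unit 5A $3,200 + $8,900 = $12,100; Unit 3A $3,200 + $9,100 = $12,300; Unit PH2 $3,200 + $5,700 = $8,900; Unit PH1 $3,200 + $1,800 = $5,000.

Unit 2C: $6,900 · Unit 1B: $12,700 · Unit 5A: $12,100 · Unit 3A: $12,300 · Unit PH2: $8,900 · Unit PH1: $5,000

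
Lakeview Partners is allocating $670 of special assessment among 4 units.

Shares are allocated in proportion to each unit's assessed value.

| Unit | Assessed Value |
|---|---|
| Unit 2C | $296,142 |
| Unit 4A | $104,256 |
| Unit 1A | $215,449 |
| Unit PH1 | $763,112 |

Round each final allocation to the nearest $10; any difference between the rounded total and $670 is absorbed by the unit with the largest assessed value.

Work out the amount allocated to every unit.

Unit 2C: $140; Unit 4A: $50; Unit 1A: $100; Unit PH1: $380

Total assessed value = 1,378,959.
Pro-rata amounts: Unit 2C 296,142/1,378,959 × $670 = 143.89; Unit 4A 104,256/1,378,959 × $670 = 50.66; Unit 1A 215,449/1,378,959 × $670 = 104.68; Unit PH1 763,112/1,378,959 × $670 = 370.78.
At nearest $10: Unit 2C $140; Unit 4A $50; Unit 1A $100; Unit PH1 $370. Sum = $660.
Difference $670 − $660 = +$10 applied to largest assessed value (Unit PH1): Unit PH1 becomes $380.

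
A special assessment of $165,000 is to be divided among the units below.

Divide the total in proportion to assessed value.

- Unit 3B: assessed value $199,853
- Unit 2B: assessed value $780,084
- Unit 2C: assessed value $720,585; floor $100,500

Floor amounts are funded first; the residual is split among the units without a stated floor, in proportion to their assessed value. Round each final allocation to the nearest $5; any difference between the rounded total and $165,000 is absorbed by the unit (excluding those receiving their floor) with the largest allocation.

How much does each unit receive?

Unit 3B: $13,155; Unit 2B: $51,345; Unit 2C: $100,500

Minimums first: Unit 2C $100,500. Residual $64,500.
Residual split over remaining assessed value 979,937: Unit 3B 13,154.44 → $13,155; Unit 2B 51,345.56 → $51,345.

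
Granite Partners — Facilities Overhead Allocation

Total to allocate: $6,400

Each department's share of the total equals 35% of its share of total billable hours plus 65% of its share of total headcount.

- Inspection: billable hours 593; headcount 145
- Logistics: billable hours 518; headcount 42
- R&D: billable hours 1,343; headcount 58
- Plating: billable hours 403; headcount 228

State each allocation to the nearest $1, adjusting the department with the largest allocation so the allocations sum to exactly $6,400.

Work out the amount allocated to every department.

Totals — billable hours 2,857, headcount 473.
Composite weights (35% billable hours + 65% headcount): Inspection 0.2719; Logistics 0.1212; R&D 0.2442; Plating 0.3627.
Unrounded shares: Inspection 1,740.20; Logistics 775.52; R&D 1,563.07; Plating 2,321.21.
After rounding ($1): Inspection $1,740; Logistics $776; R&D $1,563; Plating $2,321. Sum = $6,400.
Rounded total matches; no reconciliation needed.

Inspection: $1,740 · Logistics: $776 · R&D: $1,563 · Plating: $2,321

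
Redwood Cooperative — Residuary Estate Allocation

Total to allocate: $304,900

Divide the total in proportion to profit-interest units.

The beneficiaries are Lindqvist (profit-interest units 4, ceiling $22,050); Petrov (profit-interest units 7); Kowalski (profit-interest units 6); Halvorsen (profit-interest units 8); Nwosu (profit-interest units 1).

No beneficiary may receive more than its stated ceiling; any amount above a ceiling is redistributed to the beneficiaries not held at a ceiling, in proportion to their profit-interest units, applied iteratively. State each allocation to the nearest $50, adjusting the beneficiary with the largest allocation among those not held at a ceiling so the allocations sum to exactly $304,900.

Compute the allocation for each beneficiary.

Lindqvist: $22,050 | Petrov: $90,000 | Kowalski: $77,150 | Halvorsen: $102,850 | Nwosu: $12,850

Combined profit-interest units = 26.
Unconstrained shares: Lindqvist 46,907.69; Petrov 82,088.46; Kowalski 70,361.54; Halvorsen 93,815.38; Nwosu 11,726.92.
Capped: Lindqvist ($22,050); residual $282,850 reallocated over remaining profit-interest units 22.
Remaining shares: Petrov 89,997.73 → $90,000; Kowalski 77,140.91 → $77,150; Halvorsen 102,854.55 → $102,850; Nwosu 12,856.82 → $12,850.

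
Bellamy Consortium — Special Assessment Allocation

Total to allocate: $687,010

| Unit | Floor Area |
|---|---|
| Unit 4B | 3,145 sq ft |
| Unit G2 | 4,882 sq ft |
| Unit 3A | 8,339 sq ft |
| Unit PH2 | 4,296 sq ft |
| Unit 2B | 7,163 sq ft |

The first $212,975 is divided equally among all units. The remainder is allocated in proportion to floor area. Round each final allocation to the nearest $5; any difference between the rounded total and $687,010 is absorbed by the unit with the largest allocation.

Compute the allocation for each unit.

Unit 4B: $96,175 | Unit G2: $125,765 | Unit 3A: $184,660 | Unit PH2: $115,785 | Unit 2B: $164,625

First tranche $212,975 split equally: $42,595 each.
Remainder $474,035 by floor area (total 27,825): Unit 4B 53,579.16 → $53,580; Unit G2 83,171.21 → $83,170; Unit 3A 142,065.69 → $142,065; Unit PH2 73,187.94 → $73,190; Unit 2B 122,031.00 → $122,030.
Totals: Unit 4B $42,595 + $53,580 = $96,175; Unit G2 $42,595 + $83,170 = $125,765; Unit 3A $42,595 + $142,065 = $184,660; Unit PH2 $42,595 + $73,190 = $115,785; Unit 2B $42,595 + $122,030 = $164,625.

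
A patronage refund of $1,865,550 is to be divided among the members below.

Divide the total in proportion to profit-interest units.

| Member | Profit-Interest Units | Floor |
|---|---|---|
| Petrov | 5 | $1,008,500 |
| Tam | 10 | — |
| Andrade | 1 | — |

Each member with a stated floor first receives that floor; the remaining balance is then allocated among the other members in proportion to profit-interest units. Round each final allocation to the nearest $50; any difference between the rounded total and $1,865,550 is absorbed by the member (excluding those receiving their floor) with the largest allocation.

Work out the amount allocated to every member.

Petrov: $1,008,500 | Tam: $779,150 | Andrade: $77,900

Minimums first: Petrov $1,008,500. Residual $857,050.
Residual split over remaining profit-interest units 11: Tam 779,136.36 → $779,150; Andrade 77,913.64 → $77,900.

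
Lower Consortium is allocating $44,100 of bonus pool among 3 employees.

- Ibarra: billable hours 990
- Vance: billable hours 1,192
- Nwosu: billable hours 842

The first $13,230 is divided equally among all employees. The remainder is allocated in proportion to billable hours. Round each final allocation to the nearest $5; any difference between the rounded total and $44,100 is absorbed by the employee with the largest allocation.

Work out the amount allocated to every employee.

$13,230 shared equally gives $4,410 per employee.
Remainder $30,870 by billable hours (total 3,024): Ibarra 10,106.25 → $10,105; Vance 12,168.33 → $12,170; Nwosu 8,595.42 → $8,595.
Totals: Ibarra $4,410 + $10,105 = $14,515; Vance $4,410 + $12,170 = $16,580; Nwosu $4,410 + $8,595 = $13,005.

Ibarra: $14,515; Vance: $16,580; Nwosu: $13,005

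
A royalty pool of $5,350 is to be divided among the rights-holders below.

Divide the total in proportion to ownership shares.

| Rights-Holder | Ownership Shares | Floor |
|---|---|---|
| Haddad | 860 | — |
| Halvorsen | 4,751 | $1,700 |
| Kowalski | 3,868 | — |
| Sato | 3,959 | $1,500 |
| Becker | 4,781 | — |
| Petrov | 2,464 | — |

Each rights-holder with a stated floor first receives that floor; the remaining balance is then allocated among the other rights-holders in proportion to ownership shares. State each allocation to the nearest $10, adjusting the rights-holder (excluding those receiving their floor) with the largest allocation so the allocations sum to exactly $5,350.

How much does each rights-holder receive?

Haddad: $150 | Halvorsen: $1,700 | Kowalski: $690 | Sato: $1,500 | Becker: $870 | Petrov: $440

Fund the minimums — Halvorsen $1,700; Sato $1,500. Residual $2,150.
Residual split over remaining ownership shares 11,973: Haddad 154.43 → $150; Kowalski 694.58 → $690; Becker 858.53 → $860; Petrov 442.46 → $440.
Rounding difference +$10 applied to Becker → $870.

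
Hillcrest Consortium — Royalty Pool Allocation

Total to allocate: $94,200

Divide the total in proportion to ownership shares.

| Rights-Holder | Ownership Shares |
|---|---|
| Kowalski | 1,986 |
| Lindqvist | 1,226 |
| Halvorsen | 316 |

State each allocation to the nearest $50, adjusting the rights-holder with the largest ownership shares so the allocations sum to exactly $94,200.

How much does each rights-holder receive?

Total ownership shares = 3,528.
Unrounded shares: Kowalski 1,986/3,528 × $94,200 = 53,027.55; Lindqvist 1,226/3,528 × $94,200 = 32,735.03; Halvorsen 316/3,528 × $94,200 = 8,437.41.
Rounded to nearest $50: Kowalski $53,050; Lindqvist $32,750; Halvorsen $8,450. Sum = $94,250.
Difference $94,200 − $94,250 = −$50 applied to largest ownership shares (Kowalski): Kowalski becomes $53,000.

Kowalski: $53,000 | Lindqvist: $32,750 | Halvorsen: $8,450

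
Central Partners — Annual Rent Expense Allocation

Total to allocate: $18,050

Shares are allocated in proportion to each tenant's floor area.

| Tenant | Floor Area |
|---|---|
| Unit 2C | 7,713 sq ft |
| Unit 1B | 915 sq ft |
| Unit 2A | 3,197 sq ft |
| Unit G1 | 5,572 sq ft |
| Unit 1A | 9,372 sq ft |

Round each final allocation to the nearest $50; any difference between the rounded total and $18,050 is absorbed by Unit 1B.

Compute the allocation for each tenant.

Unit 2C: $5,200; Unit 1B: $650; Unit 2A: $2,150; Unit G1: $3,750; Unit 1A: $6,300

Sum of floor area: 26,769.
Raw shares: Unit 2C 7,713/26,769 × $18,050 = 5,200.78; Unit 1B 915/26,769 × $18,050 = 616.97; Unit 2A 3,197/26,769 × $18,050 = 2,155.70; Unit G1 5,572/26,769 × $18,050 = 3,757.13; Unit 1A 9,372/26,769 × $18,050 = 6,319.42.
At nearest $50: Unit 2C $5,200; Unit 1B $600; Unit 2A $2,150; Unit G1 $3,750; Unit 1A $6,300. Sum = $18,000.
Difference $18,050 − $18,000 = +$50 applied to Unit 1B: Unit 1B becomes $650.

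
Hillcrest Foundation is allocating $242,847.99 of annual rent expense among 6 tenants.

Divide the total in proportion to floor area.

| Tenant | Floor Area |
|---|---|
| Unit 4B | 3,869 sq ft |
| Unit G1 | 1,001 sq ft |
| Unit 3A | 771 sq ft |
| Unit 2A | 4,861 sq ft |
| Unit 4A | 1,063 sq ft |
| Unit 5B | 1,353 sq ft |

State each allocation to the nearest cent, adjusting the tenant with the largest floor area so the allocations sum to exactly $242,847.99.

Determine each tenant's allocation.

Unit 4B: $72,734.08; Unit G1: $18,817.99; Unit 3A: $14,494.18; Unit 2A: $91,382.89; Unit 4A: $19,983.54; Unit 5B: $25,435.31

Total floor area = 3,869 + 1,001 + 771 + 4,861 + 1,063 + 1,353 = 12,918.
Proportional shares: Unit 4B 72,734.0822; Unit G1 18,817.9933; Unit 3A 14,494.1787; Unit 2A 91,382.8828; Unit 4A 19,983.5434; Unit 5B 25,435.3097.
At nearest cent: Unit 4B $72,734.08; Unit G1 $18,817.99; Unit 3A $14,494.18; Unit 2A $91,382.88; Unit 4A $19,983.54; Unit 5B $25,435.31. Sum = $242,847.98.
Difference $242,847.99 − $242,847.98 = +$0.01 applied to largest floor area (Unit 2A): Unit 2A becomes $91,382.89.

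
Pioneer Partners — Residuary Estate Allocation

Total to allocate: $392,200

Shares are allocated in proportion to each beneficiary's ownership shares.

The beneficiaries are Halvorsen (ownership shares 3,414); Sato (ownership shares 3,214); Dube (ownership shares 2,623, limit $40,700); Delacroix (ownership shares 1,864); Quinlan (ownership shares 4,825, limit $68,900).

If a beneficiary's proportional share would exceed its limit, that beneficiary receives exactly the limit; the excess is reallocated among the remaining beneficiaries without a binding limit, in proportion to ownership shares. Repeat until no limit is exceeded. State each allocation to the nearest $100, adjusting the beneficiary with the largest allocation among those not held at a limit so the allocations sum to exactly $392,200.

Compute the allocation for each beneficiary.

Combined ownership shares = 15,940.
Proportional shares (ignoring caps): Halvorsen 84,000.68; Sato 79,079.72; Dube 64,538.31; Delacroix 45,863.29; Quinlan 118,718.01.
Held at cap: Dube ($40,700), Quinlan ($68,900); residual $282,600 reallocated over remaining ownership shares 8,492.
Remaining shares: Halvorsen 113,612.39 → $113,600; Sato 106,956.71 → $107,000; Delacroix 62,030.90 → $62,000.

Halvorsen: $113,600; Sato: $107,000; Dube: $40,700; Delacroix: $62,000; Quinlan: $68,900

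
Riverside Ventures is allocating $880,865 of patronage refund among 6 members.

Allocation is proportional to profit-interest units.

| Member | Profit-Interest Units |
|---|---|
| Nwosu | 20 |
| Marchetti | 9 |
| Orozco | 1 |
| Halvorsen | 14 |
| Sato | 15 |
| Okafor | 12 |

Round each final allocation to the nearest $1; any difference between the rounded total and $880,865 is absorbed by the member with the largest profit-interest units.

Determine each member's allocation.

Nwosu: $248,130 · Marchetti: $111,659 · Orozco: $12,407 · Halvorsen: $173,692 · Sato: $186,098 · Okafor: $148,879

Combined profit-interest units = 71.
Raw shares: Nwosu 20/71 × $880,865 = 248,130.99; Marchetti 9/71 × $880,865 = 111,658.94; Orozco 1/71 × $880,865 = 12,406.55; Halvorsen 14/71 × $880,865 = 173,691.69; Sato 15/71 × $880,865 = 186,098.24; Okafor 12/71 × $880,865 = 148,878.59.
At nearest $1: Nwosu $248,131; Marchetti $111,659; Orozco $12,407; Halvorsen $173,692; Sato $186,098; Okafor $148,879. Sum = $880,866.
Difference $880,865 − $880,866 = −$1 applied to largest profit-interest units (Nwosu): Nwosu becomes $248,130.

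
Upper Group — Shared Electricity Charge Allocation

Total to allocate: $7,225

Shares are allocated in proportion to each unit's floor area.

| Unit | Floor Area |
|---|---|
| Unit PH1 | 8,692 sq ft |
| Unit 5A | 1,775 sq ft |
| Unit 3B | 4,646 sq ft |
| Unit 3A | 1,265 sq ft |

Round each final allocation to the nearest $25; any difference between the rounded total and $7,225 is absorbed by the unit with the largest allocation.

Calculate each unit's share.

Combined floor area = 16,378.
Proportional shares: Unit PH1 8,692/16,378 × $7,225 = 3,834.39; Unit 5A 1,775/16,378 × $7,225 = 783.02; Unit 3B 4,646/16,378 × $7,225 = 2,049.54; Unit 3A 1,265/16,378 × $7,225 = 558.04.
At nearest $25: Unit PH1 $3,825; Unit 5A $775; Unit 3B $2,050; Unit 3A $550. Sum = $7,200.
Difference $7,225 − $7,200 = +$25 applied to largest allocation (Unit PH1): Unit PH1 becomes $3,850.

Unit PH1: $3,850 · Unit 5A: $775 · Unit 3B: $2,050 · Unit 3A: $550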